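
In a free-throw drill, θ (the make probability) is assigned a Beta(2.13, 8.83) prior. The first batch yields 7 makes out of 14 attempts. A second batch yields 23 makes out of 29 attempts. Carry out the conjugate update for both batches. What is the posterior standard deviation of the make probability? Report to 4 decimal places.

0.0662

The Beta prior is conjugate to a Binomial/Bernoulli likelihood; the update adds successes to α and failures to β.
After batch 1: Beta(2.13+7, 8.83+7) = Beta(9.13, 15.83).
After batch 2: Beta(9.13+23, 15.83+6) = Beta(32.13, 21.83).
Var = αβ/((α+β)²(α+β+1)) = 32.13·21.83/(53.96²·54.96) = 0.00438302; SD = √0.00438302 = 0.0662.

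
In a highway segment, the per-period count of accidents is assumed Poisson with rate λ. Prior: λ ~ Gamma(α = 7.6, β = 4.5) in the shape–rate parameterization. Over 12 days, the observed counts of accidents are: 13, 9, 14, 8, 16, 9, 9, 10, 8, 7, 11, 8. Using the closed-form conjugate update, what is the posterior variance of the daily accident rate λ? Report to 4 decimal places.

With a Gamma(shape α, rate β) prior, the Poisson likelihood is conjugate: the posterior is Gamma(α + ΣXᵢ, β + n).
Sum of counts S = 122 over n = 12 days.
Posterior: Gamma(α+S, β+n) = Gamma(7.6+122, 4.5+12) = Gamma(129.6, 16.5).
Var = α/β² = 129.6/16.5² = 0.4760.

0.4760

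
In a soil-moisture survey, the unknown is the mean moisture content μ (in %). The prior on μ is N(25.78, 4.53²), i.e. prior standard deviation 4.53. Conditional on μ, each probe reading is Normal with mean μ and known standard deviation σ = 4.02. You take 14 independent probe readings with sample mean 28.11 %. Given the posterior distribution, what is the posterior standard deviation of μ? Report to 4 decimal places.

For Normal data with known variance σ², a Normal(μ₀, σ₀²) prior on μ is conjugate. Posterior precision = 1/σ₀² + n/σ²; posterior mean is the precision-weighted average of μ₀ and x̄.
σ₀² = 4.53² = 20.5209, σ² = 4.02² = 16.1604; σ² + n·σ₀² = 16.1604 + 14·20.5209 = 303.453.
Posterior precision = 1/σ₀² + n/σ² = 1/20.5209 + 14/16.1604 = (σ² + n·σ₀²)/(σ₀²σ²) = 303.453/(20.5209·16.1604); posterior variance σₙ² = σ₀²σ²/(σ² + n·σ₀²) = 20.5209·16.1604/303.453 = 1.092841.
Posterior SD = √σₙ² = √(20.5209·16.1604/303.453) = 1.0454.

1.0454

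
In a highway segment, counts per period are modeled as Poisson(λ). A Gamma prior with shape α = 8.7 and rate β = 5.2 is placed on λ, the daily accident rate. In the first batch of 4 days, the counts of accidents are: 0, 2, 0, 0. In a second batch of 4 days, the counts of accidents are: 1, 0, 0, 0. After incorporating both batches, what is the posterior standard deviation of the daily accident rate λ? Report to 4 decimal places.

With a Gamma(shape α, rate β) prior, the Poisson likelihood is conjugate: the posterior is Gamma(α + ΣXᵢ, β + n).
Batch 1: sum of counts S = 2 over n = 4 days.
After batch 1: Gamma(α+S, β+n) = Gamma(8.7+2, 5.2+4) = Gamma(10.7, 9.2).
Batch 2: sum of counts S = 1 over n = 4 days.
After batch 2: Gamma(α+S, β+n) = Gamma(10.7+1, 9.2+4) = Gamma(11.7, 13.2).
SD = √α/β = √11.7/13.2 = 0.2591.

0.2591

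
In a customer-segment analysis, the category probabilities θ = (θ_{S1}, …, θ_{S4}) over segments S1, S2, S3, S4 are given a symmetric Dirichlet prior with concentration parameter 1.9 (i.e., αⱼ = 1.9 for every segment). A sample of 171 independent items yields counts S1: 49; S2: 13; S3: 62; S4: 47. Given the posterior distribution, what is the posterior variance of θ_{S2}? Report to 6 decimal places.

The Dirichlet prior is conjugate to the Multinomial likelihood: each posterior αⱼ = prior αⱼ + observed count nⱼ.
Posterior concentration: (50.9, 14.9, 63.9, 48.9), total = 178.6.
Var[θ_j] = α_j(Σα−α_j)/((Σα)²(Σα+1)) = 14.9·163.7/(178.6²·179.6) = 0.000426.

0.000426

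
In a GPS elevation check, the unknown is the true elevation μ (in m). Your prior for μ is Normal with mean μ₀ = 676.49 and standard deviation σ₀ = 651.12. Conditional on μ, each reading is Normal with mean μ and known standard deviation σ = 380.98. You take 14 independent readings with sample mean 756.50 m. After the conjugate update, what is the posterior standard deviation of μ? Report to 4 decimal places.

For Normal data with known variance σ², a Normal(μ₀, σ₀²) prior on μ is conjugate. Posterior precision = 1/σ₀² + n/σ²; posterior mean is the precision-weighted average of μ₀ and x̄.
σ₀² = 651.12² = 423957.2544, σ² = 380.98² = 145145.7604; σ² + n·σ₀² = 145145.7604 + 14·423957.2544 = 6080547.322.
Posterior precision = 1/σ₀² + n/σ² = 1/423957.2544 + 14/145145.7604 = (σ² + n·σ₀²)/(σ₀²σ²) = 6080547.322/(423957.2544·145145.7604); posterior variance σₙ² = σ₀²σ²/(σ² + n·σ₀²) = 423957.2544·145145.7604/6080547.322 = 10120.075514.
Posterior SD = √σₙ² = √(423957.2544·145145.7604/6080547.322) = 100.5986.

100.5986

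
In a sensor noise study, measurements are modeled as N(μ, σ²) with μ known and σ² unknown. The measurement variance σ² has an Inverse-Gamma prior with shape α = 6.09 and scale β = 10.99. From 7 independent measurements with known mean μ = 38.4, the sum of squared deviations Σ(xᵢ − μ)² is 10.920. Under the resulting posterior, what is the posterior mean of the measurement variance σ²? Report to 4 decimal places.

1.9150

With known mean μ and an Inverse-Gamma(α, β) prior on σ², the Normal likelihood is conjugate: posterior is Inv-Gamma(α + n/2, β + Σ(xᵢ−μ)²/2).
Posterior: Inv-Gamma(6.09 + 7/2, 10.99 + 10.920/2) = Inv-Gamma(9.59, 16.4500).
E[σ²|data] = β/(α−1) = 16.4500/8.59 = 1.9150.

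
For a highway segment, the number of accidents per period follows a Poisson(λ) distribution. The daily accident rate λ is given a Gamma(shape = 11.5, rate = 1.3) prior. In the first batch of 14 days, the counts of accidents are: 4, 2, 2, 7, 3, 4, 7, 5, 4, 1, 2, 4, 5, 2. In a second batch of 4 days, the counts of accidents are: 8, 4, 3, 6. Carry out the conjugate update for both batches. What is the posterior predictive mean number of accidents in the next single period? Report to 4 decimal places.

4.3782

With a Gamma(shape α, rate β) prior, the Poisson likelihood is conjugate: the posterior is Gamma(α + ΣXᵢ, β + n).
Batch 1: sum of counts S = 52 over n = 14 days.
After batch 1: Gamma(α+S, β+n) = Gamma(11.5+52, 1.3+14) = Gamma(63.5, 15.3).
Batch 2: sum of counts S = 21 over n = 4 days.
After batch 2: Gamma(α+S, β+n) = Gamma(63.5+21, 15.3+4) = Gamma(84.5, 19.3).
The predictive distribution for one future period is NegBinom with mean α/β = 4.3782.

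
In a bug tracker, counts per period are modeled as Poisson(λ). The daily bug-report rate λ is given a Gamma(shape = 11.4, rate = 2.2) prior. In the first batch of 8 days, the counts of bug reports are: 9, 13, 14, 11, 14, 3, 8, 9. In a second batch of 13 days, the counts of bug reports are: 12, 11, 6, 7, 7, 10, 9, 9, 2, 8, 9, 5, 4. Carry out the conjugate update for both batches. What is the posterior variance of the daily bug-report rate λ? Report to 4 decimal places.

0.3556

With a Gamma(shape α, rate β) prior, the Poisson likelihood is conjugate: the posterior is Gamma(α + ΣXᵢ, β + n).
Batch 1: sum of counts S = 81 over n = 8 days.
After batch 1: Gamma(α+S, β+n) = Gamma(11.4+81, 2.2+8) = Gamma(92.4, 10.2).
Batch 2: sum of counts S = 99 over n = 13 days.
After batch 2: Gamma(α+S, β+n) = Gamma(92.4+99, 10.2+13) = Gamma(191.4, 23.2).
Var = α/β² = 191.4/23.2² = 0.3556.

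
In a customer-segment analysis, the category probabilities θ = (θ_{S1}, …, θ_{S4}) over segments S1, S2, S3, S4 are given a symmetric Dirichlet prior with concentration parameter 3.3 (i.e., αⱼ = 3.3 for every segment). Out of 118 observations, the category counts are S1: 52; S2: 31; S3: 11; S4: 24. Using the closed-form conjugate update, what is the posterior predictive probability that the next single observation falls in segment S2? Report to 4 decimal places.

The Dirichlet prior is conjugate to the Multinomial likelihood: each posterior αⱼ = prior αⱼ + observed count nⱼ.
Posterior concentration: (55.3, 34.3, 14.3, 27.3), total = 131.2.
P(next = S2 | data) = α_{S2}/Σα = 0.2614.

0.2614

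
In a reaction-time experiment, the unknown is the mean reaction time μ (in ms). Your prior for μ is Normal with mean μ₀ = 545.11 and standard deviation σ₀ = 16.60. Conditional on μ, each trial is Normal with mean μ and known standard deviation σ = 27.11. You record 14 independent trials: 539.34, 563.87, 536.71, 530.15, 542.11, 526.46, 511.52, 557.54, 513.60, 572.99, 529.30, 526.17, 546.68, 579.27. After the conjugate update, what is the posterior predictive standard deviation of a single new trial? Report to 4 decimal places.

27.9114

For Normal data with known variance σ², a Normal(μ₀, σ₀²) prior on μ is conjugate. Posterior precision = 1/σ₀² + n/σ²; posterior mean is the precision-weighted average of μ₀ and x̄.
σ₀² = 16.60² = 275.56, σ² = 27.11² = 734.9521; σ² + n·σ₀² = 734.9521 + 14·275.56 = 4592.7921.
Posterior precision = 1/σ₀² + n/σ² = 1/275.56 + 14/734.9521 = (σ² + n·σ₀²)/(σ₀²σ²) = 4592.7921/(275.56·734.9521); posterior variance σₙ² = σ₀²σ²/(σ² + n·σ₀²) = 275.56·734.9521/4592.7921 = 44.095922.
Predictive variance for one new observation = σₙ² + σ² = 275.56·734.9521/4592.7921 + 734.9521 = σ²·(σ₀² + 4592.7921)/4592.7921 = 734.9521·4868.3521/4592.7921 = 779.048022; SD = √(734.9521·4868.3521/4592.7921) = 27.9114.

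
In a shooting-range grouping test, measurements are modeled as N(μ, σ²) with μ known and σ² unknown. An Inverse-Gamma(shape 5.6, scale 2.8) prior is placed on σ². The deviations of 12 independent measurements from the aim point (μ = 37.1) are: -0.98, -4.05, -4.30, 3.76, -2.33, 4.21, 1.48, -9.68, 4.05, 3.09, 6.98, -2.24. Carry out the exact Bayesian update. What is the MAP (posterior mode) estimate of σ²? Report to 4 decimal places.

10.0923

With known mean μ and an Inverse-Gamma(α, β) prior on σ², the Normal likelihood is conjugate: posterior is Inv-Gamma(α + n/2, β + Σ(xᵢ−μ)²/2).
Σ(xᵢ−μ)² = (-0.98)² + (-4.05)² + (-4.30)² + (3.76)² + (-2.33)² + (4.21)² + (1.48)² + (-9.68)² + (4.05)² + (3.09)² + (6.98)² + (-2.24)² = 248.7249.
Posterior: Inv-Gamma(5.6 + 12/2, 2.8 + 248.7249/2) = Inv-Gamma(11.60, 127.16245).
Mode = β/(α+1) = 127.16245/12.60 = 10.0923.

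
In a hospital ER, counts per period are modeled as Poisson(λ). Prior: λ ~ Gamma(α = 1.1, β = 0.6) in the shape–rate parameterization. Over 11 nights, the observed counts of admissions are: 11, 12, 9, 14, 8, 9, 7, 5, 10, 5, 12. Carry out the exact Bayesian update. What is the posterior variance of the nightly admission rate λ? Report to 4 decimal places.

With a Gamma(shape α, rate β) prior, the Poisson likelihood is conjugate: the posterior is Gamma(α + ΣXᵢ, β + n).
Sum of counts S = 102 over n = 11 nights.
Posterior: Gamma(α+S, β+n) = Gamma(1.1+102, 0.6+11) = Gamma(103.1, 11.6).
Var = α/β² = 103.1/11.6² = 0.7662.

0.7662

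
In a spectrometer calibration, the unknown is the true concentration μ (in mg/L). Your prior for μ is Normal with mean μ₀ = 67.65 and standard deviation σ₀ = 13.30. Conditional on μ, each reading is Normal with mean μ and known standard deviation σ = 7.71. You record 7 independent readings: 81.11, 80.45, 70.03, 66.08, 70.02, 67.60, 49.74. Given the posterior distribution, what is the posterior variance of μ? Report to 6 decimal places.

For Normal data with known variance σ², a Normal(μ₀, σ₀²) prior on μ is conjugate. Posterior precision = 1/σ₀² + n/σ²; posterior mean is the precision-weighted average of μ₀ and x̄.
σ₀² = 13.30² = 176.89, σ² = 7.71² = 59.4441; σ² + n·σ₀² = 59.4441 + 7·176.89 = 1297.6741.
Posterior precision = 1/σ₀² + n/σ² = 1/176.89 + 7/59.4441 = (σ² + n·σ₀²)/(σ₀²σ²) = 1297.6741/(176.89·59.4441); posterior variance σₙ² = σ₀²σ²/(σ² + n·σ₀²) = 176.89·59.4441/1297.6741 = 8.103010.

8.103010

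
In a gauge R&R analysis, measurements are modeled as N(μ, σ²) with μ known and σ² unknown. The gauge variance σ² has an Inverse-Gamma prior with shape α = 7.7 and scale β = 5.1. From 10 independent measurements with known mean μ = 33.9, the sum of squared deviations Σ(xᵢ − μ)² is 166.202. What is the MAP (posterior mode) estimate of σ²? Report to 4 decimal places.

With known mean μ and an Inverse-Gamma(α, β) prior on σ², the Normal likelihood is conjugate: posterior is Inv-Gamma(α + n/2, β + Σ(xᵢ−μ)²/2).
Posterior: Inv-Gamma(7.7 + 10/2, 5.1 + 166.202/2) = Inv-Gamma(12.70, 88.2010).
Mode = β/(α+1) = 88.2010/13.70 = 6.4380.

6.4380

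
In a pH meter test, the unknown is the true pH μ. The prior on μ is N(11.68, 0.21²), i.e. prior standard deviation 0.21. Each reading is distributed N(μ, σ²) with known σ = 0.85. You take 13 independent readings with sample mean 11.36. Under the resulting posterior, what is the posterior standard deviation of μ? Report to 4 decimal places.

0.1568

For Normal data with known variance σ², a Normal(μ₀, σ₀²) prior on μ is conjugate. Posterior precision = 1/σ₀² + n/σ²; posterior mean is the precision-weighted average of μ₀ and x̄.
σ₀² = 0.21² = 0.0441, σ² = 0.85² = 0.7225; σ² + n·σ₀² = 0.7225 + 13·0.0441 = 1.2958.
Posterior precision = 1/σ₀² + n/σ² = 1/0.0441 + 13/0.7225 = (σ² + n·σ₀²)/(σ₀²σ²) = 1.2958/(0.0441·0.7225); posterior variance σₙ² = σ₀²σ²/(σ² + n·σ₀²) = 0.0441·0.7225/1.2958 = 0.024589.
Posterior SD = √σₙ² = √(0.0441·0.7225/1.2958) = 0.1568.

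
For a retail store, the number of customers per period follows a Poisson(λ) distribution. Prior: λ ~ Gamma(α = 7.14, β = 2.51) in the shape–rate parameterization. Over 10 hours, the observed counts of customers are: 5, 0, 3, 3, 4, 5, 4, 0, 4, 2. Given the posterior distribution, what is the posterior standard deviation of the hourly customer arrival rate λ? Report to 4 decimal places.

0.4872

With a Gamma(shape α, rate β) prior, the Poisson likelihood is conjugate: the posterior is Gamma(α + ΣXᵢ, β + n).
Sum of counts S = 30 over n = 10 hours.
Posterior: Gamma(α+S, β+n) = Gamma(7.14+30, 2.51+10) = Gamma(37.14, 12.51).
SD = √α/β = √37.14/12.51 = 0.4872.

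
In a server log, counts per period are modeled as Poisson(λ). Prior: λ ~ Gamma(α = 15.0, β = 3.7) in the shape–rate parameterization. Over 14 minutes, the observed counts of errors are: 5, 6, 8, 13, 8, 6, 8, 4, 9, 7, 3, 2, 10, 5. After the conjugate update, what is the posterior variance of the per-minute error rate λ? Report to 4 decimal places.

With a Gamma(shape α, rate β) prior, the Poisson likelihood is conjugate: the posterior is Gamma(α + ΣXᵢ, β + n).
Sum of counts S = 94 over n = 14 minutes.
Posterior: Gamma(α+S, β+n) = Gamma(15.0+94, 3.7+14) = Gamma(109.0, 17.7).
Var = α/β² = 109.0/17.7² = 0.3479.

0.3479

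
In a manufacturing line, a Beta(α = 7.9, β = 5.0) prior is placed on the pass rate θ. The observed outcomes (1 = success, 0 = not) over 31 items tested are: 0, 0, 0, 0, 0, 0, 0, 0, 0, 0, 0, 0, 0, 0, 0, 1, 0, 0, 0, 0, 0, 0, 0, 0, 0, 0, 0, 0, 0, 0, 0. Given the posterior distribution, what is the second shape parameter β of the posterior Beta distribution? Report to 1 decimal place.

35.0

The Beta prior is conjugate to a Binomial/Bernoulli likelihood; the update adds successes to α and failures to β.
Posterior: Beta(α+k, β+n−k) = Beta(7.9+1, 5.0+30) = Beta(8.9, 35.0).
Posterior β = 35.0.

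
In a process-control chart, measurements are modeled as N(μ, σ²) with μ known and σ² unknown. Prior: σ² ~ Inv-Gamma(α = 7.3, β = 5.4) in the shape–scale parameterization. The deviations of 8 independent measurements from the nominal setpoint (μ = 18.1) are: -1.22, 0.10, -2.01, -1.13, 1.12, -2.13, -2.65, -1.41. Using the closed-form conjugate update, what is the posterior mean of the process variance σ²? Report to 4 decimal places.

With known mean μ and an Inverse-Gamma(α, β) prior on σ², the Normal likelihood is conjugate: posterior is Inv-Gamma(α + n/2, β + Σ(xᵢ−μ)²/2).
Σ(xᵢ−μ)² = (-1.22)² + (0.10)² + (-2.01)² + (-1.13)² + (1.12)² + (-2.13)² + (-2.65)² + (-1.41)² = 21.6173.
Posterior: Inv-Gamma(7.3 + 8/2, 5.4 + 21.6173/2) = Inv-Gamma(11.30, 16.20865).
E[σ²|data] = β/(α−1) = 16.20865/10.30 = 1.5737.

1.5737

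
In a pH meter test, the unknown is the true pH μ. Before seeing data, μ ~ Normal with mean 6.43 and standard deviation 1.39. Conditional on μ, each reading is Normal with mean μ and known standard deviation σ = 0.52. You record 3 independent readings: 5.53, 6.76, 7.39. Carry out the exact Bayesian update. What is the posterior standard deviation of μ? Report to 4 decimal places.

0.2935

For Normal data with known variance σ², a Normal(μ₀, σ₀²) prior on μ is conjugate. Posterior precision = 1/σ₀² + n/σ²; posterior mean is the precision-weighted average of μ₀ and x̄.
σ₀² = 1.39² = 1.9321, σ² = 0.52² = 0.2704; σ² + n·σ₀² = 0.2704 + 3·1.9321 = 6.0667.
Posterior precision = 1/σ₀² + n/σ² = 1/1.9321 + 3/0.2704 = (σ² + n·σ₀²)/(σ₀²σ²) = 6.0667/(1.9321·0.2704); posterior variance σₙ² = σ₀²σ²/(σ² + n·σ₀²) = 1.9321·0.2704/6.0667 = 0.086116.
Posterior SD = √σₙ² = √(1.9321·0.2704/6.0667) = 0.2935.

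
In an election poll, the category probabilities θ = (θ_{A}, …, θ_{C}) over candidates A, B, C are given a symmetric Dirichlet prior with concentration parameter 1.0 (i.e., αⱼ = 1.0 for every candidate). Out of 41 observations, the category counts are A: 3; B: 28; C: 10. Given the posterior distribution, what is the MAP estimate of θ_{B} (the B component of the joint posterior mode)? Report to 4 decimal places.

The Dirichlet prior is conjugate to the Multinomial likelihood: each posterior αⱼ = prior αⱼ + observed count nⱼ.
Posterior concentration: (4.0, 29.0, 11.0), total = 44.0.
Joint mode component: (α_{B}−1)/(Σα−K) = 28.0/41.0 = 0.6829.

0.6829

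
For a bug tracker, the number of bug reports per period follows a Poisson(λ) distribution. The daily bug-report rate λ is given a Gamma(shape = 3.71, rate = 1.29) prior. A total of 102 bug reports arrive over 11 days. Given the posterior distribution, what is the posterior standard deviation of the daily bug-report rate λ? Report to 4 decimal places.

With a Gamma(shape α, rate β) prior, the Poisson likelihood is conjugate: the posterior is Gamma(α + ΣXᵢ, β + n).
Posterior: Gamma(α+S, β+n) = Gamma(3.71+102, 1.29+11) = Gamma(105.71, 12.29).
SD = √α/β = √105.71/12.29 = 0.8366.

0.8366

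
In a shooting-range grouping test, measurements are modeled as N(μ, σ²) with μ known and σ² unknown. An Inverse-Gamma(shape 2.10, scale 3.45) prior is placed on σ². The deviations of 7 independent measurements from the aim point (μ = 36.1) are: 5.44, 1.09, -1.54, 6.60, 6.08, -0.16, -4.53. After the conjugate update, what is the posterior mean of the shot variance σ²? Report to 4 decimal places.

With known mean μ and an Inverse-Gamma(α, β) prior on σ², the Normal likelihood is conjugate: posterior is Inv-Gamma(α + n/2, β + Σ(xᵢ−μ)²/2).
Σ(xᵢ−μ)² = (5.44)² + (1.09)² + (-1.54)² + (6.60)² + (6.08)² + (-0.16)² + (-4.53)² = 134.2262.
Posterior: Inv-Gamma(2.10 + 7/2, 3.45 + 134.2262/2) = Inv-Gamma(5.60, 70.56310).
E[σ²|data] = β/(α−1) = 70.56310/4.60 = 15.3398.

15.3398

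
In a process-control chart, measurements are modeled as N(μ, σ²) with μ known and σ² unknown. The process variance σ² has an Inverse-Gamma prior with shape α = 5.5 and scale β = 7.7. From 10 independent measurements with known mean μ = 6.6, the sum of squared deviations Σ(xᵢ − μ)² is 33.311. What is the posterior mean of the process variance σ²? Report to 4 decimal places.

With known mean μ and an Inverse-Gamma(α, β) prior on σ², the Normal likelihood is conjugate: posterior is Inv-Gamma(α + n/2, β + Σ(xᵢ−μ)²/2).
Posterior: Inv-Gamma(5.5 + 10/2, 7.7 + 33.311/2) = Inv-Gamma(10.50, 24.3555).
E[σ²|data] = β/(α−1) = 24.3555/9.50 = 2.5637.

2.5637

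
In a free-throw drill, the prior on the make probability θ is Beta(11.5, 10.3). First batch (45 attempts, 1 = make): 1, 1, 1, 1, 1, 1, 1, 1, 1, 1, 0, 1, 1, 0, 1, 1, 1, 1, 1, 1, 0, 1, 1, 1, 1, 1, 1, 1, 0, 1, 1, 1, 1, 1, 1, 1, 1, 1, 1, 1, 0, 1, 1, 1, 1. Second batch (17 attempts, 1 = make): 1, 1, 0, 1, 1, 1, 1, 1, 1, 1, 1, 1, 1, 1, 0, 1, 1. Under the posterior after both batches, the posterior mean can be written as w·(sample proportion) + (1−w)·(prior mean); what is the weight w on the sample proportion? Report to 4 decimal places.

The Beta prior is conjugate to a Binomial/Bernoulli likelihood; the update adds successes to α and failures to β.
Total number of attempts: n = 45 + 17 = 62.
Posterior mean = (α₀+k)/(α₀+β₀+n) = [n/(α₀+β₀+n)]·(k/n) + [(α₀+β₀)/(α₀+β₀+n)]·α₀/(α₀+β₀), so only n and the prior enter the weight.
The weight on the data is w = n/(α₀+β₀+n) = 62/(11.5+10.3+62) = 62/83.8 = 0.7399.

0.7399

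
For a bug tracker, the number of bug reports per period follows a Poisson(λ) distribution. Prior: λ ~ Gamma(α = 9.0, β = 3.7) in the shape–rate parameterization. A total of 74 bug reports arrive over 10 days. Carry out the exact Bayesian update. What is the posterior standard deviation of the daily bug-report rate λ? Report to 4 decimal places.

With a Gamma(shape α, rate β) prior, the Poisson likelihood is conjugate: the posterior is Gamma(α + ΣXᵢ, β + n).
Posterior: Gamma(α+S, β+n) = Gamma(9.0+74, 3.7+10) = Gamma(83.0, 13.7).
SD = √α/β = √83.0/13.7 = 0.6650.

0.6650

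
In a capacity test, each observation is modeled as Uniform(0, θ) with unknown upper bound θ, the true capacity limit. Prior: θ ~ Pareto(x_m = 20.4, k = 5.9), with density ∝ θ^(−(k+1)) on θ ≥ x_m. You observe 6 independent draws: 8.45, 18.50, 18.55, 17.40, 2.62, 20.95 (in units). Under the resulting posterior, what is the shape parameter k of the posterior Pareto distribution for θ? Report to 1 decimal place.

A Pareto(scale x_m, shape k) prior on the upper bound θ of Uniform(0, θ) is conjugate: posterior is Pareto(max(x_m, max xᵢ), k + n).
Sample maximum = 20.95; prior scale x_m = 20.4 → posterior scale = max = 20.95.
Posterior shape = 5.9 + 6 = 11.9.
Posterior shape k = 11.9.

11.9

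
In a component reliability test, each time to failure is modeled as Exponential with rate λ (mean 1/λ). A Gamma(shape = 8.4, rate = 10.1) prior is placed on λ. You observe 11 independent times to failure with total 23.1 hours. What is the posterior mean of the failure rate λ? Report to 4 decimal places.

0.5843

With a Gamma(shape α, rate β) prior on the exponential rate λ, the posterior after n observations with total T = Σxᵢ is Gamma(α+n, β+T).
Posterior: Gamma(8.4+11, 10.1+23.1) = Gamma(19.4, 33.2).
Posterior mean of λ = α/β = 19.4/33.2 = 0.5843.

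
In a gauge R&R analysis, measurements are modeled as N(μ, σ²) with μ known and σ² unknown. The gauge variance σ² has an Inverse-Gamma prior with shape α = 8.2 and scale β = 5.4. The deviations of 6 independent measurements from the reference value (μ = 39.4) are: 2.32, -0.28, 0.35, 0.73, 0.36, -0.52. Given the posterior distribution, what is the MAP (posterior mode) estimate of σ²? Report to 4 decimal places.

With known mean μ and an Inverse-Gamma(α, β) prior on σ², the Normal likelihood is conjugate: posterior is Inv-Gamma(α + n/2, β + Σ(xᵢ−μ)²/2).
Σ(xᵢ−μ)² = (2.32)² + (-0.28)² + (0.35)² + (0.73)² + (0.36)² + (-0.52)² = 6.5162.
Posterior: Inv-Gamma(8.2 + 6/2, 5.4 + 6.5162/2) = Inv-Gamma(11.20, 8.65810).
Mode = β/(α+1) = 8.65810/12.20 = 0.7097.

0.7097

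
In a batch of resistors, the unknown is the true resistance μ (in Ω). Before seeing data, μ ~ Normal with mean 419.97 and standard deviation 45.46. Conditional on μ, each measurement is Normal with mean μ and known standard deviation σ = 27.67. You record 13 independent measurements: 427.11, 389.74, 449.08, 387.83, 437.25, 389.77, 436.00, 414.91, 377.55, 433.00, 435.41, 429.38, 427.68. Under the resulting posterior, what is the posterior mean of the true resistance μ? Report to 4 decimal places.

418.1077

For Normal data with known variance σ², a Normal(μ₀, σ₀²) prior on μ is conjugate. Posterior precision = 1/σ₀² + n/σ²; posterior mean is the precision-weighted average of μ₀ and x̄.
Σxᵢ = 427.11 + 389.74 + 449.08 + 387.83 + 437.25 + 389.77 + 436.00 + 414.91 + 377.55 + 433.00 + 435.41 + 429.38 + 427.68 = 5434.71, so n·x̄ = 5434.71.
σ₀² = 45.46² = 2066.6116, σ² = 27.67² = 765.6289; σ² + n·σ₀² = 765.6289 + 13·2066.6116 = 27631.5797.
Posterior mean = (μ₀/σ₀² + n·x̄/σ²)/(1/σ₀² + n/σ²) = (σ²·μ₀ + σ₀²·n·x̄)/(σ² + n·σ₀²) = (765.6289·419.97 + 2066.6116·5434.71)/27631.5797 = 11552975.897769/27631.5797 = 418.1077.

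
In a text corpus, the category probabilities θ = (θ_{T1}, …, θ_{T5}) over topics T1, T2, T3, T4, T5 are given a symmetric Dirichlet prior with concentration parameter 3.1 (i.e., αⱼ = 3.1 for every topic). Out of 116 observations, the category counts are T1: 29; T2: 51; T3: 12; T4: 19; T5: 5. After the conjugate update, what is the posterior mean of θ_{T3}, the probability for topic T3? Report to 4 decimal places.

The Dirichlet prior is conjugate to the Multinomial likelihood: each posterior αⱼ = prior αⱼ + observed count nⱼ.
Posterior concentration: (32.1, 54.1, 15.1, 22.1, 8.1), total = 131.5.
E[θ_{T3}|data] = α_{T3}/Σα = 15.1/131.5 = 0.1148.

0.1148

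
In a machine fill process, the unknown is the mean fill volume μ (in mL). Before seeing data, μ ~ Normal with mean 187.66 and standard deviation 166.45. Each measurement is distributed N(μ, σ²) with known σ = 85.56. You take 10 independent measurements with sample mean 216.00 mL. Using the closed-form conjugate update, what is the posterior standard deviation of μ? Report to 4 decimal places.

26.7059

For Normal data with known variance σ², a Normal(μ₀, σ₀²) prior on μ is conjugate. Posterior precision = 1/σ₀² + n/σ²; posterior mean is the precision-weighted average of μ₀ and x̄.
σ₀² = 166.45² = 27705.6025, σ² = 85.56² = 7320.5136; σ² + n·σ₀² = 7320.5136 + 10·27705.6025 = 284376.5386.
Posterior precision = 1/σ₀² + n/σ² = 1/27705.6025 + 10/7320.5136 = (σ² + n·σ₀²)/(σ₀²σ²) = 284376.5386/(27705.6025·7320.5136); posterior variance σₙ² = σ₀²σ²/(σ² + n·σ₀²) = 27705.6025·7320.5136/284376.5386 = 713.206655.
Posterior SD = √σₙ² = √(27705.6025·7320.5136/284376.5386) = 26.7059.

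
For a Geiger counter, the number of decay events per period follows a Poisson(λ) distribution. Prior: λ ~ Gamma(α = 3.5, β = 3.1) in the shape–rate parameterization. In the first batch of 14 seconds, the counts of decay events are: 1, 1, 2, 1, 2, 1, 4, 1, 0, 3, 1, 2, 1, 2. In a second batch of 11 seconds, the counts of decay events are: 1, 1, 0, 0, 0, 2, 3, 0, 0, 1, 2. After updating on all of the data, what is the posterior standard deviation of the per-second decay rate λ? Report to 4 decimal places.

With a Gamma(shape α, rate β) prior, the Poisson likelihood is conjugate: the posterior is Gamma(α + ΣXᵢ, β + n).
Batch 1: sum of counts S = 22 over n = 14 seconds.
After batch 1: Gamma(α+S, β+n) = Gamma(3.5+22, 3.1+14) = Gamma(25.5, 17.1).
Batch 2: sum of counts S = 10 over n = 11 seconds.
After batch 2: Gamma(α+S, β+n) = Gamma(25.5+10, 17.1+11) = Gamma(35.5, 28.1).
SD = √α/β = √35.5/28.1 = 0.2120.

0.2120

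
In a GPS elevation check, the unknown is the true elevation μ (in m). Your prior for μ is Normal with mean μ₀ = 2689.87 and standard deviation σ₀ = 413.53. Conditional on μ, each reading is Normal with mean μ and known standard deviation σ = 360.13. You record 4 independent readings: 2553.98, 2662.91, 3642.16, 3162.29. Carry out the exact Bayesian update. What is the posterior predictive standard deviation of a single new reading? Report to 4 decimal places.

396.1682

For Normal data with known variance σ², a Normal(μ₀, σ₀²) prior on μ is conjugate. Posterior precision = 1/σ₀² + n/σ²; posterior mean is the precision-weighted average of μ₀ and x̄.
σ₀² = 413.53² = 171007.0609, σ² = 360.13² = 129693.6169; σ² + n·σ₀² = 129693.6169 + 4·171007.0609 = 813721.8605.
Posterior precision = 1/σ₀² + n/σ² = 1/171007.0609 + 4/129693.6169 = (σ² + n·σ₀²)/(σ₀²σ²) = 813721.8605/(171007.0609·129693.6169); posterior variance σₙ² = σ₀²σ²/(σ² + n·σ₀²) = 171007.0609·129693.6169/813721.8605 = 27255.657394.
Predictive variance for one new observation = σₙ² + σ² = 171007.0609·129693.6169/813721.8605 + 129693.6169 = σ²·(σ₀² + 813721.8605)/813721.8605 = 129693.6169·984728.9214/813721.8605 = 156949.274294; SD = √(129693.6169·984728.9214/813721.8605) = 396.1682.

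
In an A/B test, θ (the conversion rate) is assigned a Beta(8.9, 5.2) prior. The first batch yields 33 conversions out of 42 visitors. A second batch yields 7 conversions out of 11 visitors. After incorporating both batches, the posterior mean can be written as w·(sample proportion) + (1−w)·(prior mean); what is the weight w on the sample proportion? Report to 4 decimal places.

0.7899

The Beta prior is conjugate to a Binomial/Bernoulli likelihood; the update adds successes to α and failures to β.
Total number of visitors: n = 42 + 11 = 53.
Posterior mean = (α₀+k)/(α₀+β₀+n) = [n/(α₀+β₀+n)]·(k/n) + [(α₀+β₀)/(α₀+β₀+n)]·α₀/(α₀+β₀), so only n and the prior enter the weight.
The weight on the data is w = n/(α₀+β₀+n) = 53/(8.9+5.2+53) = 53/67.1 = 0.7899.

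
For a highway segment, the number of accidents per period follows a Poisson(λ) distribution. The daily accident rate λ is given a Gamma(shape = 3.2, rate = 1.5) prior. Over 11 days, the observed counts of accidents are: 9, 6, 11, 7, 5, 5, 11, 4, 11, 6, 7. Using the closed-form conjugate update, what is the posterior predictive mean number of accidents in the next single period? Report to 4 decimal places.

With a Gamma(shape α, rate β) prior, the Poisson likelihood is conjugate: the posterior is Gamma(α + ΣXᵢ, β + n).
Sum of counts S = 82 over n = 11 days.
Posterior: Gamma(α+S, β+n) = Gamma(3.2+82, 1.5+11) = Gamma(85.2, 12.5).
The predictive distribution for one future period is NegBinom with mean α/β = 6.8160.

6.8160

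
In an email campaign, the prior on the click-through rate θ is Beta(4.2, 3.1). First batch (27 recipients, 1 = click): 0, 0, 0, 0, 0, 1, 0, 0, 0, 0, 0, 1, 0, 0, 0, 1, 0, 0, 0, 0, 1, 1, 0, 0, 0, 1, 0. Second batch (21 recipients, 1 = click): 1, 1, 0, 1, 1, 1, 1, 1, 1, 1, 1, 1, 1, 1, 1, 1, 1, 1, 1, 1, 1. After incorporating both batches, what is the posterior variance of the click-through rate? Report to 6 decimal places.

The Beta prior is conjugate to a Binomial/Bernoulli likelihood; the update adds successes to α and failures to β.
After batch 1: Beta(4.2+6, 3.1+21) = Beta(10.2, 24.1).
After batch 2: Beta(10.2+20, 24.1+1) = Beta(30.2, 25.1).
Var = αβ/((α+β)²(α+β+1)) = 30.2·25.1/(55.3²·56.3) = 0.004403.

0.004403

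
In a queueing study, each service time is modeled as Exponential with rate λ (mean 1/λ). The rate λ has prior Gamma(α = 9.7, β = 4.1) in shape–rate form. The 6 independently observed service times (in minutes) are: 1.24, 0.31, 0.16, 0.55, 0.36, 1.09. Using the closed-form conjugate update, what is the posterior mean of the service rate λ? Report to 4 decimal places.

With a Gamma(shape α, rate β) prior on the exponential rate λ, the posterior after n observations with total T = Σxᵢ is Gamma(α+n, β+T).
Sum of observations T = 3.71 minutes; n = 6.
Posterior: Gamma(9.7+6, 4.1+3.71) = Gamma(15.7, 7.81).
Posterior mean of λ = α/β = 15.7/7.81 = 2.0102.

2.0102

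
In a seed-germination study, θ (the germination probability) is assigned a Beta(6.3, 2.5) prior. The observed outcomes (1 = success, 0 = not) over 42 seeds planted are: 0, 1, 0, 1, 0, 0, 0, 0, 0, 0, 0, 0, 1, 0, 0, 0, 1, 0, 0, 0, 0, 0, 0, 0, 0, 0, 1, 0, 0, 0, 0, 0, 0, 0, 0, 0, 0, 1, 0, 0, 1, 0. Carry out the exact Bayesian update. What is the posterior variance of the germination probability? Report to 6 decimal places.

0.003731

The Beta prior is conjugate to a Binomial/Bernoulli likelihood; the update adds successes to α and failures to β.
Posterior: Beta(α+k, β+n−k) = Beta(6.3+7, 2.5+35) = Beta(13.3, 37.5).
Var = αβ/((α+β)²(α+β+1)) = 13.3·37.5/(50.8²·51.8) = 0.003731.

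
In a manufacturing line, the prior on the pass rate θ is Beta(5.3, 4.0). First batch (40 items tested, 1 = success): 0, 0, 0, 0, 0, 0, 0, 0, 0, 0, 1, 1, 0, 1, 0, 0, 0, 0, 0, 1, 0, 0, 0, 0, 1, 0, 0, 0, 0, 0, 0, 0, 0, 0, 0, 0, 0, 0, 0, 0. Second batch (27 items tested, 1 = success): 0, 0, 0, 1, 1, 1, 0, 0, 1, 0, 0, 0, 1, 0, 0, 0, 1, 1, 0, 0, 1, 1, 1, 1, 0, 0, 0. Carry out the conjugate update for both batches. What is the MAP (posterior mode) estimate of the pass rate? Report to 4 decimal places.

The Beta prior is conjugate to a Binomial/Bernoulli likelihood; the update adds successes to α and failures to β.
After batch 1: Beta(5.3+5, 4.0+35) = Beta(10.3, 39.0).
After batch 2: Beta(10.3+11, 39.0+16) = Beta(21.3, 55.0).
Mode of Beta(a,b) for a,b>1 is (a−1)/(a+b−2) = 20.3/74.3 = 0.2732.

0.2732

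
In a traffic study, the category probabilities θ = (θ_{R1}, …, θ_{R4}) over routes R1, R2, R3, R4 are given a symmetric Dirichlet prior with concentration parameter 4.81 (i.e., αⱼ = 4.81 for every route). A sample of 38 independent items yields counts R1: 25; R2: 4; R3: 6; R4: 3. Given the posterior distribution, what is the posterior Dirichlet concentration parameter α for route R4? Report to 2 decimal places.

The Dirichlet prior is conjugate to the Multinomial likelihood: each posterior αⱼ = prior αⱼ + observed count nⱼ.
Posterior concentration: (29.81, 8.81, 10.81, 7.81), total = 57.24.
α_{R4} = 4.81 + 3 = 7.81.

7.81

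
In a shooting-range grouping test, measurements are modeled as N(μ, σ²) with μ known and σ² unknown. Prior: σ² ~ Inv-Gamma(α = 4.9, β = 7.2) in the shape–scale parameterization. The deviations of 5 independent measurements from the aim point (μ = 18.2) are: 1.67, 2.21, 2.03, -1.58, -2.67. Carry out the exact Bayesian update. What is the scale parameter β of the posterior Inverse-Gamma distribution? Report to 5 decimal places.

17.90960

With known mean μ and an Inverse-Gamma(α, β) prior on σ², the Normal likelihood is conjugate: posterior is Inv-Gamma(α + n/2, β + Σ(xᵢ−μ)²/2).
Σ(xᵢ−μ)² = (1.67)² + (2.21)² + (2.03)² + (-1.58)² + (-2.67)² = 21.4192.
Posterior: Inv-Gamma(4.9 + 5/2, 7.2 + 21.4192/2) = Inv-Gamma(7.40, 17.90960).
Posterior β = 17.90960.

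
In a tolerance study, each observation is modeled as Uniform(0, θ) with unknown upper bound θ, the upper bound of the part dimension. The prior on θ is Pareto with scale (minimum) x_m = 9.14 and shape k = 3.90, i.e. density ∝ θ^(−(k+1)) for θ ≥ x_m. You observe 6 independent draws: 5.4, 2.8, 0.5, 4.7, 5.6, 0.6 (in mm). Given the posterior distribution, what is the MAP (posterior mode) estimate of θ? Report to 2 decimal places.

9.14

A Pareto(scale x_m, shape k) prior on the upper bound θ of Uniform(0, θ) is conjugate: posterior is Pareto(max(x_m, max xᵢ), k + n).
Sample maximum = 5.6; prior scale x_m = 9.14 → posterior scale = max = 9.14.
Posterior shape = 3.90 + 6 = 9.90.
The Pareto density is decreasing on [x_m, ∞), so the mode is x_m = 9.14.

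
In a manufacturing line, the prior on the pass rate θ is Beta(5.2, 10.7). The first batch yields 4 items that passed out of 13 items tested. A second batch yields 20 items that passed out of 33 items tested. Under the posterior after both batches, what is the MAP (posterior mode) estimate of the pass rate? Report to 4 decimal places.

The Beta prior is conjugate to a Binomial/Bernoulli likelihood; the update adds successes to α and failures to β.
After batch 1: Beta(5.2+4, 10.7+9) = Beta(9.2, 19.7).
After batch 2: Beta(9.2+20, 19.7+13) = Beta(29.2, 32.7).
Mode of Beta(a,b) for a,b>1 is (a−1)/(a+b−2) = 28.2/59.9 = 0.4708.

0.4708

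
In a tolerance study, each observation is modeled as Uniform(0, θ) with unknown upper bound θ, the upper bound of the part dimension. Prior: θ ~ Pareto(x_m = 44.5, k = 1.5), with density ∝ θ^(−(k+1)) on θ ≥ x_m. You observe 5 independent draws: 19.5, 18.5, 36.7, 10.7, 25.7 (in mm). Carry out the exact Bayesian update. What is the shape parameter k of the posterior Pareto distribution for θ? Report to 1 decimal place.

A Pareto(scale x_m, shape k) prior on the upper bound θ of Uniform(0, θ) is conjugate: posterior is Pareto(max(x_m, max xᵢ), k + n).
Sample maximum = 36.7; prior scale x_m = 44.5 → posterior scale = max = 44.5.
Posterior shape = 1.5 + 5 = 6.5.
Posterior shape k = 6.5.

6.5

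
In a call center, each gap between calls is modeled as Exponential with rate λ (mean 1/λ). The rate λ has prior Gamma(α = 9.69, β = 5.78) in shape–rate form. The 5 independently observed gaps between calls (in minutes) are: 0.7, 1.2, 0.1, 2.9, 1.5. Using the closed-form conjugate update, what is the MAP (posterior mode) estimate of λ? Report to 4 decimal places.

1.1240

With a Gamma(shape α, rate β) prior on the exponential rate λ, the posterior after n observations with total T = Σxᵢ is Gamma(α+n, β+T).
Sum of observations T = 6.4 minutes; n = 5.
Posterior: Gamma(9.69+5, 5.78+6.4) = Gamma(14.69, 12.18).
Mode = (α−1)/β = 1.1240.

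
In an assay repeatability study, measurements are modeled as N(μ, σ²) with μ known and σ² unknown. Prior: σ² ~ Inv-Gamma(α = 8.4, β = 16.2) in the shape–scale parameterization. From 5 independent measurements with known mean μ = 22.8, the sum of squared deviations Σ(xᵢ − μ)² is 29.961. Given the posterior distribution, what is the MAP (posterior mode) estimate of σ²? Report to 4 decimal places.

With known mean μ and an Inverse-Gamma(α, β) prior on σ², the Normal likelihood is conjugate: posterior is Inv-Gamma(α + n/2, β + Σ(xᵢ−μ)²/2).
Posterior: Inv-Gamma(8.4 + 5/2, 16.2 + 29.961/2) = Inv-Gamma(10.90, 31.1805).
Mode = β/(α+1) = 31.1805/11.90 = 2.6202.

2.6202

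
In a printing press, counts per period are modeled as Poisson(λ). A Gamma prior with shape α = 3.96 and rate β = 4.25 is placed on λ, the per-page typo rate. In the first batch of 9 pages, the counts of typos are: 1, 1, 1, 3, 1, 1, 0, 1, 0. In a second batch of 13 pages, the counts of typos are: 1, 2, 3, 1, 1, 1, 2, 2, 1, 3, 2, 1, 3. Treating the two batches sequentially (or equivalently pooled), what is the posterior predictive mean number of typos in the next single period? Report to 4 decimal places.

1.3699

With a Gamma(shape α, rate β) prior, the Poisson likelihood is conjugate: the posterior is Gamma(α + ΣXᵢ, β + n).
Batch 1: sum of counts S = 9 over n = 9 pages.
After batch 1: Gamma(α+S, β+n) = Gamma(3.96+9, 4.25+9) = Gamma(12.96, 13.25).
Batch 2: sum of counts S = 23 over n = 13 pages.
After batch 2: Gamma(α+S, β+n) = Gamma(12.96+23, 13.25+13) = Gamma(35.96, 26.25).
The predictive distribution for one future period is NegBinom with mean α/β = 1.3699.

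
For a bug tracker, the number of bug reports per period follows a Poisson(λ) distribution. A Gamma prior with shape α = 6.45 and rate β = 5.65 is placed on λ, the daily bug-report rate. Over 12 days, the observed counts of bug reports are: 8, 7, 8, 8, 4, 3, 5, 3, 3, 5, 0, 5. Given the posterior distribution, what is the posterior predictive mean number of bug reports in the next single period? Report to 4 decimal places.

With a Gamma(shape α, rate β) prior, the Poisson likelihood is conjugate: the posterior is Gamma(α + ΣXᵢ, β + n).
Sum of counts S = 59 over n = 12 days.
Posterior: Gamma(α+S, β+n) = Gamma(6.45+59, 5.65+12) = Gamma(65.45, 17.65).
The predictive distribution for one future period is NegBinom with mean α/β = 3.7082.

3.7082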